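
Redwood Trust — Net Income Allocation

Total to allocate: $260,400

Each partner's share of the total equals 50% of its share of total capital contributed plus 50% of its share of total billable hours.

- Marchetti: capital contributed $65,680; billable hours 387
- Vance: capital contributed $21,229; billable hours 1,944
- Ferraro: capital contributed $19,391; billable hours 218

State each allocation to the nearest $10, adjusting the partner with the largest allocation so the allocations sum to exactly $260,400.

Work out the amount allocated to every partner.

Totals — capital contributed 106,300, billable hours 2,549.
Blended shares (50% capital contributed + 50% billable hours): Marchetti 0.3848; Vance 0.4812; Ferraro 0.1340.
Proportional shares: Marchetti 100,214.70; Vance 125,299.32; Ferraro 34,885.97.
At nearest $10: Marchetti $100,210; Vance $125,300; Ferraro $34,890. Sum = $260,400.
No rounding difference to absorb.

Marchetti: $100,210 · Vance: $125,300 · Ferraro: $34,890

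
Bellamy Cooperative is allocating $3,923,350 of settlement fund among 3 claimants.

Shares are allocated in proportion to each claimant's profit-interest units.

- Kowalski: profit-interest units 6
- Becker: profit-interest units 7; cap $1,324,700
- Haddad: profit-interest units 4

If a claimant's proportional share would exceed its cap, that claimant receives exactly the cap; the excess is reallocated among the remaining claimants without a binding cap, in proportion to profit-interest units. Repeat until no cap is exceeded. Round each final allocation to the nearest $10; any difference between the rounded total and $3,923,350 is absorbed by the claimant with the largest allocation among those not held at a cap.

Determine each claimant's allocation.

Sum of profit-interest units: 17.
Pro-rata shares before constraints: Kowalski 1,384,711.76; Becker 1,615,497.06; Haddad 923,141.18.
Capped: Becker ($1,324,700); residual $2,598,650 reallocated over remaining profit-interest units 10.
Redistributed shares: Kowalski 1,559,190.00 → $1,559,190; Haddad 1,039,460.00 → $1,039,460.

Kowalski: $1,559,190; Becker: $1,324,700; Haddad: $1,039,460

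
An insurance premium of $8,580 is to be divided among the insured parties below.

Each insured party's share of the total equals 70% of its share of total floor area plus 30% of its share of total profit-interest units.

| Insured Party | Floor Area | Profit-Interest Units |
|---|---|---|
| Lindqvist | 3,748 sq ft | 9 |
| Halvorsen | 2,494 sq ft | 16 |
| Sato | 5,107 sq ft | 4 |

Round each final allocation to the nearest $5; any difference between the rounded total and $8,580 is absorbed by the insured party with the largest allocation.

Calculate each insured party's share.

Floor area total 11,349; profit-interest units total 29.
Blended shares (70% floor area + 30% profit-interest units): Lindqvist 0.3243; Halvorsen 0.3193; Sato 0.3564.
Raw shares: Lindqvist 2,782.31; Halvorsen 2,739.99; Sato 3,057.71.
Rounded to nearest $5: Lindqvist $2,780; Halvorsen $2,740; Sato $3,060. Sum = $8,580.
Sum already equals the total — no adjustment.

Lindqvist: $2,780; Halvorsen: $2,740; Sato: $3,060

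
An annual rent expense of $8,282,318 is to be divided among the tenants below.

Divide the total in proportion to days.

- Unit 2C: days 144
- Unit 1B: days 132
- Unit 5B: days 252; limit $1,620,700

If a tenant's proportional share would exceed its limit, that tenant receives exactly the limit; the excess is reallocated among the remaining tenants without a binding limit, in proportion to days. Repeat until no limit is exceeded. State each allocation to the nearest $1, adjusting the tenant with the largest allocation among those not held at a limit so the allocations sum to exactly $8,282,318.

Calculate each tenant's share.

Combined days = 528.
Unconstrained shares: Unit 2C 2,258,814.00; Unit 1B 2,070,579.50; Unit 5B 3,952,924.50.
Capped: Unit 5B ($1,620,700); balance $6,661,618 reallocated over remaining days 276.
Remaining shares: Unit 2C 3,475,626.78 → $3,475,627; Unit 1B 3,185,991.22 → $3,185,991.

Unit 2C: $3,475,627; Unit 1B: $3,185,991; Unit 5B: $1,620,700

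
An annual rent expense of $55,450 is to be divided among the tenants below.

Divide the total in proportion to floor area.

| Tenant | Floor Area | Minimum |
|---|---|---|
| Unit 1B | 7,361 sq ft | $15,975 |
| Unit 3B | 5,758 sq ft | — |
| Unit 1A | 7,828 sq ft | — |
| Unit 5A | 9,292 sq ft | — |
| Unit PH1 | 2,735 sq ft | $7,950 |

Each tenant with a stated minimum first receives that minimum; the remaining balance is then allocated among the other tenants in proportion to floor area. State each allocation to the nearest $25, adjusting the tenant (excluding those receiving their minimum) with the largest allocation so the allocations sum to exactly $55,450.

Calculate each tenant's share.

Minimums first: Unit 1B $15,975; Unit PH1 $7,950. Residual $31,525.
Residual split over remaining floor area 22,878: Unit 3B 7,934.30 → $7,925; Unit 1A 10,786.68 → $10,775; Unit 5A 12,804.02 → $12,800.
Rounding difference +$25 applied to Unit 5A → $12,825.

Unit 1B: $15,975 | Unit 3B: $7,925 | Unit 1A: $10,775 | Unit 5A: $12,825 | Unit PH1: $7,950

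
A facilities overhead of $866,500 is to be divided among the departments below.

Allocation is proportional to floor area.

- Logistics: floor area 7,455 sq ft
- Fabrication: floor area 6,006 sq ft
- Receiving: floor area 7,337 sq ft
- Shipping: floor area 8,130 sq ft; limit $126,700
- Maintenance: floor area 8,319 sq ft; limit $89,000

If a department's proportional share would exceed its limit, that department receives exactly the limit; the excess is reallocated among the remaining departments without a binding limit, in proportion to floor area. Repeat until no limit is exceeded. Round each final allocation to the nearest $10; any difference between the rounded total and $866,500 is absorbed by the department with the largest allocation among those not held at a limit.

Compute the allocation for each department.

Total floor area = 37,247.
Proportional shares (ignoring caps): Logistics 173,430.28; Fabrication 139,721.29; Receiving 170,685.17; Shipping 189,133.22; Maintenance 193,530.04.
Cap binds for Shipping ($126,700), Maintenance ($89,000); residual $650,800 reallocated over remaining floor area 20,798.
Shares after redistribution: Logistics 233,277.91 → $233,280; Fabrication 187,936.57 → $187,940; Receiving 229,585.52 → $229,590.
Rounding difference −$10 applied to Logistics → $233,270.

Logistics: $233,270 | Fabrication: $187,940 | Receiving: $229,590 | Shipping: $126,700 | Maintenance: $89,000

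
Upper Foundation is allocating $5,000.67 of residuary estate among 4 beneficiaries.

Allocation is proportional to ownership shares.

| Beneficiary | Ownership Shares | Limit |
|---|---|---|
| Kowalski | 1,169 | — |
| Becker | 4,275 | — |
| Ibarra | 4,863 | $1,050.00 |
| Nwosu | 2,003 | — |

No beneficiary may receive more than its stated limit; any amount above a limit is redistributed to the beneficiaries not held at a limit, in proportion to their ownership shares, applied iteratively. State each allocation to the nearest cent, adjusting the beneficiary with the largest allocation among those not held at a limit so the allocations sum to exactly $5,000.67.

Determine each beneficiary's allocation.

Total ownership shares = 12,310.
Proportional shares (ignoring caps): Kowalski 474.8808; Becker 1,736.6259; Ibarra 1,975.4881; Nwosu 813.6752.
Cap binds for Ibarra ($1,050.00); balance $3,950.67 reallocated over remaining ownership shares 7,447.
Shares after redistribution: Kowalski 620.1602 → $620.16; Becker 2,267.9085 → $2,267.91; Nwosu 1,062.6013 → $1,062.60.

Kowalski: $620.16; Becker: $2,267.91; Ibarra: $1,050.00; Nwosu: $1,062.60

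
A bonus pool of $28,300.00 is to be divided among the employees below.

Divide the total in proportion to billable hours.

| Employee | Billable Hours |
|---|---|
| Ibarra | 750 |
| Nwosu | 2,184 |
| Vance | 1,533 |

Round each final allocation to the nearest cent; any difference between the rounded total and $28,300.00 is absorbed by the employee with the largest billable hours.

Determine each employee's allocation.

Ibarra: $4,751.51; Nwosu: $13,836.40; Vance: $9,712.09

Sum of billable hours: 750 + 2,184 + 1,533 = 4,467.
Raw shares: Ibarra 4,751.5111; Nwosu 13,836.4003; Vance 9,712.0887.
After rounding (cent): Ibarra $4,751.51; Nwosu $13,836.40; Vance $9,712.09. Sum = $28,300.00.
No rounding difference to absorb.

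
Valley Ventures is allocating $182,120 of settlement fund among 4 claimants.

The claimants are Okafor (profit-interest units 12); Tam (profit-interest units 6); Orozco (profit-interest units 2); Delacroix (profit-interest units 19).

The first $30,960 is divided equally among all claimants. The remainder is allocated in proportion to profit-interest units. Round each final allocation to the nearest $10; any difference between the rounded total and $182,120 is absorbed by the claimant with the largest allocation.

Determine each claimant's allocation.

Okafor: $54,250 | Tam: $31,000 | Orozco: $15,490 | Delacroix: $81,380

Equal tier: $30,960 ÷ 4 = $7,740 apiece.
Remainder $151,160 by profit-interest units (total 39): Okafor 46,510.77 → $46,510; Tam 23,255.38 → $23,260; Orozco 7,751.79 → $7,750; Delacroix 73,642.05 → $73,640.
Totals: Okafor $7,740 + $46,510 = $54,250; Tam $7,740 + $23,260 = $31,000; Orozco $7,740 + $7,750 = $15,490; Delacroix $7,740 + $73,640 = $81,380.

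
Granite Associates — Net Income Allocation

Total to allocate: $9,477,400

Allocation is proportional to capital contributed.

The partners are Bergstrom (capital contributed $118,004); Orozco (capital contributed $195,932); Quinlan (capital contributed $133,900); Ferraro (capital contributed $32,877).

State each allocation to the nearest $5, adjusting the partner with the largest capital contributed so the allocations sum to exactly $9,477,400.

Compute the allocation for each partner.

Bergstrom: $2,326,485; Orozco: $3,862,855; Quinlan: $2,639,880; Ferraro: $648,180

Capital contributed total: 480,713.
Proportional shares: Bergstrom 118,004/480,713 × $9,477,400 = 2,326,484.01; Orozco 195,932/480,713 × $9,477,400 = 3,862,857.75; Quinlan 133,900/480,713 × $9,477,400 = 2,639,878.39; Ferraro 32,877/480,713 × $9,477,400 = 648,179.85.
At nearest $5: Bergstrom $2,326,485; Orozco $3,862,860; Quinlan $2,639,880; Ferraro $648,180. Sum = $9,477,405.
Difference $9,477,400 − $9,477,405 = −$5 applied to largest capital contributed (Orozco): Orozco becomes $3,862,855.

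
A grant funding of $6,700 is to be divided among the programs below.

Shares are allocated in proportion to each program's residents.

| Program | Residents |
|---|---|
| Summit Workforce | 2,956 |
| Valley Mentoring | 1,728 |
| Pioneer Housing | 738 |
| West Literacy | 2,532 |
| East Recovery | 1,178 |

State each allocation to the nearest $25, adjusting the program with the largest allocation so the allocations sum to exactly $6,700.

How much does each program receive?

Summit Workforce: $2,150 | Valley Mentoring: $1,275 | Pioneer Housing: $550 | West Literacy: $1,850 | East Recovery: $875

Residents total: 9,132.
Pro-rata amounts: Summit Workforce 2,956/9,132 × $6,700 = 2,168.77; Valley Mentoring 1,728/9,132 × $6,700 = 1,267.81; Pioneer Housing 738/9,132 × $6,700 = 541.46; West Literacy 2,532/9,132 × $6,700 = 1,857.69; East Recovery 1,178/9,132 × $6,700 = 864.28.
At nearest $25: Summit Workforce $2,175; Valley Mentoring $1,275; Pioneer Housing $550; West Literacy $1,850; East Recovery $875. Sum = $6,725.
Difference $6,700 − $6,725 = −$25 applied to largest allocation (Summit Workforce): Summit Workforce becomes $2,150.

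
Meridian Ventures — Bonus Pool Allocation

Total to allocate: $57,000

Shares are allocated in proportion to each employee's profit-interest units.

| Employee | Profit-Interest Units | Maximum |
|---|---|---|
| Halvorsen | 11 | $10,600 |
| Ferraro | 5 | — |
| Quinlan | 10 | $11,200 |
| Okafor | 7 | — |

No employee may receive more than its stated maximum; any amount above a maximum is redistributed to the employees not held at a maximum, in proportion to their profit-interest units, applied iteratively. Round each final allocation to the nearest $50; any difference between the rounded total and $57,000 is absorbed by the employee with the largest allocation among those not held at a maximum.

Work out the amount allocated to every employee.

Halvorsen: $10,600 | Ferraro: $14,650 | Quinlan: $11,200 | Okafor: $20,550

Total profit-interest units = 33.
Pro-rata shares before constraints: Halvorsen 19,000.00; Ferraro 8,636.36; Quinlan 17,272.73; Okafor 12,090.91.
Held at cap: Halvorsen ($10,600), Quinlan ($11,200); residual $35,200 reallocated over remaining profit-interest units 12.
Remaining shares: Ferraro 14,666.67 → $14,650; Okafor 20,533.33 → $20,550.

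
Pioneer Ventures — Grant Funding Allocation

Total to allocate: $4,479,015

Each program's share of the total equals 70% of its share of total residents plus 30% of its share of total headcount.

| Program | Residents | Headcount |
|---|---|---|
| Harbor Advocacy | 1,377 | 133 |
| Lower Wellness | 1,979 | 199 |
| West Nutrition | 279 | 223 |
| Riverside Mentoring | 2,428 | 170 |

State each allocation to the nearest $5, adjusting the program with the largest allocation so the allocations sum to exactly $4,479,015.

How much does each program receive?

Harbor Advocacy: $958,575 | Lower Wellness: $1,392,210 | West Nutrition: $557,580 | Riverside Mentoring: $1,570,650

Residents total 6,063; headcount total 725.
Blended shares (70% residents + 30% headcount): Harbor Advocacy 0.2140; Lower Wellness 0.3108; West Nutrition 0.1245; Riverside Mentoring 0.3507.
Pro-rata amounts: Harbor Advocacy 958,577.23; Lower Wellness 1,392,208.10; West Nutrition 557,582.00; Riverside Mentoring 1,570,647.68.
At nearest $5: Harbor Advocacy $958,575; Lower Wellness $1,392,210; West Nutrition $557,580; Riverside Mentoring $1,570,650. Sum = $4,479,015.
Rounded total matches; no reconciliation needed.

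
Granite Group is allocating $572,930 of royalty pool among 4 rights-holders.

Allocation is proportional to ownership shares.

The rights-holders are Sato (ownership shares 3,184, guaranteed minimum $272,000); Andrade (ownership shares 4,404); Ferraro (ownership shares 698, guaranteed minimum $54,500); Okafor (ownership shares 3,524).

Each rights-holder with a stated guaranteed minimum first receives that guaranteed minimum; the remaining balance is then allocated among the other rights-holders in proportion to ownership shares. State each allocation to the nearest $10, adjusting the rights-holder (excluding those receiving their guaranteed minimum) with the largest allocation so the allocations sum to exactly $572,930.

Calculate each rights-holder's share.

Minimums first: Sato $272,000; Ferraro $54,500. Residual $246,430.
Residual split over remaining ownership shares 7,928: Andrade 136,891.74 → $136,890; Okafor 109,538.26 → $109,540.

Sato: $272,000 | Andrade: $136,890 | Ferraro: $54,500 | Okafor: $109,540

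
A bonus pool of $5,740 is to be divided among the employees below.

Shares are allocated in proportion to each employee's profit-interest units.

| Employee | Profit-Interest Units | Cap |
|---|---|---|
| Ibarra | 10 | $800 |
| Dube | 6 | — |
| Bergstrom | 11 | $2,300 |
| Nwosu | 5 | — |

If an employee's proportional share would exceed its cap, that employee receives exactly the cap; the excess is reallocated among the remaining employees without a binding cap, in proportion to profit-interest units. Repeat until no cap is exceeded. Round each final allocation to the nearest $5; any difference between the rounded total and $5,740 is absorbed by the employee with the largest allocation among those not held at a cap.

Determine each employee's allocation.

Ibarra: $800 | Dube: $1,440 | Bergstrom: $2,300 | Nwosu: $1,200

Total profit-interest units = 32.
Proportional shares (ignoring caps): Ibarra 1,793.75; Dube 1,076.25; Bergstrom 1,973.12; Nwosu 896.88.
Cap binds for Ibarra ($800); residual $4,940 reallocated over remaining profit-interest units 22.
Cap binds for Bergstrom ($2,300); residual $2,640 reallocated over remaining profit-interest units 11.
Remaining shares: Dube 1,440.00 → $1,440; Nwosu 1,200.00 → $1,200.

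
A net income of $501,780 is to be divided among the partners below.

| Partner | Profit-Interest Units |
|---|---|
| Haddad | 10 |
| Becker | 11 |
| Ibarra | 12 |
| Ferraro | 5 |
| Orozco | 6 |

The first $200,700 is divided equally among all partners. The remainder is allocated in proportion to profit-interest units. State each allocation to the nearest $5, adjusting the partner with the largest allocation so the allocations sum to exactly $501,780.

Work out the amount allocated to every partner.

First tranche $200,700 split equally: $40,140 each.
Remainder $301,080 by profit-interest units (total 44): Haddad 68,427.27 → $68,425; Becker 75,270.00 → $75,270; Ibarra 82,112.73 → $82,115; Ferraro 34,213.64 → $34,215; Orozco 41,056.36 → $41,055.
Totals: Haddad $40,140 + $68,425 = $108,565; Becker $40,140 + $75,270 = $115,410; Ibarra $40,140 + $82,115 = $122,255; Ferraro $40,140 + $34,215 = $74,355; Orozco $40,140 + $41,055 = $81,195.

Haddad: $108,565 · Becker: $115,410 · Ibarra: $122,255 · Ferraro: $74,355 · Orozco: $81,195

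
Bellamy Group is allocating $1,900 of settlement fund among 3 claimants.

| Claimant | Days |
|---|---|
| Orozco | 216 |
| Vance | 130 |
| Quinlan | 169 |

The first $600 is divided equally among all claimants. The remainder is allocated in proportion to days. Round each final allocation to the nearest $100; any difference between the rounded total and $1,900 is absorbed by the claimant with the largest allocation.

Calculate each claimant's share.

$600 shared equally gives $200 per claimant.
Remainder $1,300 by days (total 515): Orozco 545.24 → $500; Vance 328.16 → $300; Quinlan 426.60 → $400.
Rounding difference +$100 on remainder applied to Orozco.
Totals: Orozco $200 + $600 = $800; Vance $200 + $300 = $500; Quinlan $200 + $400 = $600.

Orozco: $800 | Vance: $500 | Quinlan: $600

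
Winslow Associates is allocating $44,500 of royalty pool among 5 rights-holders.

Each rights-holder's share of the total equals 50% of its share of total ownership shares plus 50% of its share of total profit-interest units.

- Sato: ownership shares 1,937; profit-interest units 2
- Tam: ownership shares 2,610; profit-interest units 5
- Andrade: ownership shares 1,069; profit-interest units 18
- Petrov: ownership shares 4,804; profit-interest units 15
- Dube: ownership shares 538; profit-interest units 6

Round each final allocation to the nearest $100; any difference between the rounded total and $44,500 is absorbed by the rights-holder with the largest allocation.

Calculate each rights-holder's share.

Ownership shares total 10,958; profit-interest units total 46.
Combined weights (50% ownership shares + 50% profit-interest units): Sato 0.1101; Tam 0.1734; Andrade 0.2444; Petrov 0.3822; Dube 0.0898.
Unrounded shares: Sato 4,900.43; Tam 7,718.03; Andrade 10,877.10; Petrov 17,009.86; Dube 3,994.57.
At nearest $100: Sato $4,900; Tam $7,700; Andrade $10,900; Petrov $17,000; Dube $4,000. Sum = $44,500.
No rounding difference to absorb.

Sato: $4,900 | Tam: $7,700 | Andrade: $10,900 | Petrov: $17,000 | Dube: $4,000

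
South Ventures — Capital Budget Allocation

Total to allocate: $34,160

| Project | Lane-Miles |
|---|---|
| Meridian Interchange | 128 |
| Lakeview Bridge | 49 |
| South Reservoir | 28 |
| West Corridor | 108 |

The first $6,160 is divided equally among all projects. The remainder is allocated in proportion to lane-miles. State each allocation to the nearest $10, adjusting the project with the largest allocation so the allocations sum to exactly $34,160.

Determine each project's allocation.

$6,160 shared equally gives $1,540 per project.
Remainder $28,000 by lane-miles (total 313): Meridian Interchange 11,450.48 → $11,450; Lakeview Bridge 4,383.39 → $4,380; South Reservoir 2,504.79 → $2,500; West Corridor 9,661.34 → $9,660.
Rounding difference +$10 on remainder applied to Meridian Interchange.
Totals: Meridian Interchange $1,540 + $11,460 = $13,000; Lakeview Bridge $1,540 + $4,380 = $5,920; South Reservoir $1,540 + $2,500 = $4,040; West Corridor $1,540 + $9,660 = $11,200.

Meridian Interchange: $13,000; Lakeview Bridge: $5,920; South Reservoir: $4,040; West Corridor: $11,200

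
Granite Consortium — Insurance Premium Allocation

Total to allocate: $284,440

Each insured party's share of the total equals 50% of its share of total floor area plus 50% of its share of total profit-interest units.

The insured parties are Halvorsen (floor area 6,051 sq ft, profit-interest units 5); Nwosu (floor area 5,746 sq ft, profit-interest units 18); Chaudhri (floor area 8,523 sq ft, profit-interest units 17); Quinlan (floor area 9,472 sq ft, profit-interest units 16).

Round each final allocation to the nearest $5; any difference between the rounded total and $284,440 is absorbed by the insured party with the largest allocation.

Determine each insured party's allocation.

Halvorsen: $41,585; Nwosu: $73,145; Chaudhri: $83,860; Quinlan: $85,850

Totals — floor area 29,792, profit-interest units 56.
Composite weights (50% floor area + 50% profit-interest units): Halvorsen 0.1462; Nwosu 0.2571; Chaudhri 0.2948; Quinlan 0.3018.
Proportional shares: Halvorsen 41,584.26; Nwosu 73,143.62; Chaudhri 83,860.73; Quinlan 85,851.39.
After rounding ($5): Halvorsen $41,585; Nwosu $73,145; Chaudhri $83,860; Quinlan $85,850. Sum = $284,440.
No rounding difference to absorb.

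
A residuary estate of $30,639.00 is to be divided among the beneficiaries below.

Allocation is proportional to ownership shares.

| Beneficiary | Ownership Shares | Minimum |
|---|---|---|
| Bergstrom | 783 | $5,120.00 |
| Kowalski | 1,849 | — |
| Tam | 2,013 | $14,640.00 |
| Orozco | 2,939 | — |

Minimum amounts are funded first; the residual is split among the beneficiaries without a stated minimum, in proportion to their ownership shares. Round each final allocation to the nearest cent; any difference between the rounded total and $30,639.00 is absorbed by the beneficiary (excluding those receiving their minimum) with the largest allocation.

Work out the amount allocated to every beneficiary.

Fund the minimums — Bergstrom $5,120.00; Tam $14,640.00. Remaining pool $10,879.00.
Remaining pool split over remaining ownership shares 4,788: Kowalski 4,201.1844 → $4,201.18; Orozco 6,677.8156 → $6,677.82.

Bergstrom: $5,120.00 | Kowalski: $4,201.18 | Tam: $14,640.00 | Orozco: $6,677.82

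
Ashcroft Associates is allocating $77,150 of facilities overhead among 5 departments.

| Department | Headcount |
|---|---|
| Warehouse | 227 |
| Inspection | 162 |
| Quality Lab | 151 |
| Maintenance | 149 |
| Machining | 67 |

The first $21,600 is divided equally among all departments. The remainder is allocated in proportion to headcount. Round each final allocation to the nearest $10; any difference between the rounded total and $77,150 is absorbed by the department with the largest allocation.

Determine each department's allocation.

$21,600 shared equally gives $4,320 per department.
Remainder $55,550 by headcount (total 756): Warehouse 16,679.70 → $16,680; Inspection 11,903.57 → $11,900; Quality Lab 11,095.30 → $11,100; Maintenance 10,948.35 → $10,950; Machining 4,923.08 → $4,920.
Totals: Warehouse $4,320 + $16,680 = $21,000; Inspection $4,320 + $11,900 = $16,220; Quality Lab $4,320 + $11,100 = $15,420; Maintenance $4,320 + $10,950 = $15,270; Machining $4,320 + $4,920 = $9,240.

Warehouse: $21,000; Inspection: $16,220; Quality Lab: $15,420; Maintenance: $15,270; Machining: $9,240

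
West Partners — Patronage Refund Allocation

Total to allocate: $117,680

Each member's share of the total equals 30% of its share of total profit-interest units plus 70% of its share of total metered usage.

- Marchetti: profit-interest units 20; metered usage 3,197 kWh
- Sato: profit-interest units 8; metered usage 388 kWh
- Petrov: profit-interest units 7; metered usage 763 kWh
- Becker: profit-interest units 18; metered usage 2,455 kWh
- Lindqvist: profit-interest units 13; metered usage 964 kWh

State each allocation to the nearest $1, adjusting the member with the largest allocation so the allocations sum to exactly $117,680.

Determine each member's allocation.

Profit-interest units total 66; metered usage total 7,767.
Blended shares (30% profit-interest units + 70% metered usage): Marchetti 0.3790; Sato 0.0713; Petrov 0.1006; Becker 0.3031; Lindqvist 0.1460.
Raw shares: Marchetti 44,605.23; Sato 8,394.36; Petrov 11,836.66; Becker 35,665.84; Lindqvist 17,177.90.
After rounding ($1): Marchetti $44,605; Sato $8,394; Petrov $11,837; Becker $35,666; Lindqvist $17,178. Sum = $117,680.
No rounding difference to absorb.

Marchetti: $44,605 | Sato: $8,394 | Petrov: $11,837 | Becker: $35,666 | Lindqvist: $17,178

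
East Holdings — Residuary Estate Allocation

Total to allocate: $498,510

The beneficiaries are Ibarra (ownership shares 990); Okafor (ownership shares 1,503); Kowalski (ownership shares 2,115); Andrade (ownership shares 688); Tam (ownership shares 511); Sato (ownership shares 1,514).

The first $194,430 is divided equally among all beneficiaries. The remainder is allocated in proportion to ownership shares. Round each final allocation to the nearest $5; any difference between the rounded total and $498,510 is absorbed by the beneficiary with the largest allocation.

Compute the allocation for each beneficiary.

Ibarra: $73,525 · Okafor: $94,835 · Kowalski: $120,250 · Andrade: $60,980 · Tam: $53,630 · Sato: $95,290

Equal tier: $194,430 ÷ 6 = $32,405 apiece.
Remainder $304,080 by ownership shares (total 7,321): Ibarra 41,119.96 → $41,120; Okafor 62,427.57 → $62,430; Kowalski 87,847.18 → $87,845; Andrade 28,576.29 → $28,575; Tam 21,224.54 → $21,225; Sato 62,884.46 → $62,885.
Totals: Ibarra $32,405 + $41,120 = $73,525; Okafor $32,405 + $62,430 = $94,835; Kowalski $32,405 + $87,845 = $120,250; Andrade $32,405 + $28,575 = $60,980; Tam $32,405 + $21,225 = $53,630; Sato $32,405 + $62,885 = $95,290.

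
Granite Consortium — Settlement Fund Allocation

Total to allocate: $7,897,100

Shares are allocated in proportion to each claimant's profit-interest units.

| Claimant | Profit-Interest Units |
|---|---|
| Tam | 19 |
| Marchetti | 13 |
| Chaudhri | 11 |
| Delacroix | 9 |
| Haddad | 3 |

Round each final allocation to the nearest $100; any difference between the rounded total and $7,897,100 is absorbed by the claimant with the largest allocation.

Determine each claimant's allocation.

Profit-interest units total: 55.
Pro-rata amounts: Tam 19/55 × $7,897,100 = 2,728,089.09; Marchetti 13/55 × $7,897,100 = 1,866,587.27; Chaudhri 11/55 × $7,897,100 = 1,579,420.00; Delacroix 9/55 × $7,897,100 = 1,292,252.73; Haddad 3/55 × $7,897,100 = 430,750.91.
Rounded to nearest $100: Tam $2,728,100; Marchetti $1,866,600; Chaudhri $1,579,400; Delacroix $1,292,300; Haddad $430,800. Sum = $7,897,200.
Difference $7,897,100 − $7,897,200 = −$100 applied to largest allocation (Tam): Tam becomes $2,728,000.

Tam: $2,728,000 | Marchetti: $1,866,600 | Chaudhri: $1,579,400 | Delacroix: $1,292,300 | Haddad: $430,800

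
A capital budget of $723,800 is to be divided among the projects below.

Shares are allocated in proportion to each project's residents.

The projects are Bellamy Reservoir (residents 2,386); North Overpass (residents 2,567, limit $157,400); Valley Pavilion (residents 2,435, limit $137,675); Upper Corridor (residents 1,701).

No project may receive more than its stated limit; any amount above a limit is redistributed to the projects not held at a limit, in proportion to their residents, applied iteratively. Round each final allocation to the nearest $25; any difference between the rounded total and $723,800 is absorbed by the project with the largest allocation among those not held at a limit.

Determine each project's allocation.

Sum of residents: 9,089.
Proportional shares (ignoring caps): Bellamy Reservoir 190,008.45; North Overpass 204,422.33; Valley Pavilion 193,910.55; Upper Corridor 135,458.66.
Cap binds for North Overpass ($157,400), Valley Pavilion ($137,675); balance $428,725 reallocated over remaining residents 4,087.
Shares after redistribution: Bellamy Reservoir 250,290.64 → $250,300; Upper Corridor 178,434.36 → $178,425.

Bellamy Reservoir: $250,300 · North Overpass: $157,400 · Valley Pavilion: $137,675 · Upper Corridor: $178,425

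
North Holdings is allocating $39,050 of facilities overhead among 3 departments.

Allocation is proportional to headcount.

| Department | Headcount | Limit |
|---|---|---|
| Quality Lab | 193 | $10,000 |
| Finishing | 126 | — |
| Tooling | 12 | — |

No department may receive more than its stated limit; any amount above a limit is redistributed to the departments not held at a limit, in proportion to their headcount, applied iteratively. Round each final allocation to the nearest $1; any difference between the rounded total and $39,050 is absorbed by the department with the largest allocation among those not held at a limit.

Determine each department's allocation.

Quality Lab: $10,000 | Finishing: $26,524 | Tooling: $2,526

Combined headcount = 331.
Proportional shares (ignoring caps): Quality Lab 22,769.34; Finishing 14,864.95; Tooling 1,415.71.
Cap binds for Quality Lab ($10,000); residual $29,050 reallocated over remaining headcount 138.
Shares after redistribution: Finishing 26,523.91 → $26,524; Tooling 2,526.09 → $2,526.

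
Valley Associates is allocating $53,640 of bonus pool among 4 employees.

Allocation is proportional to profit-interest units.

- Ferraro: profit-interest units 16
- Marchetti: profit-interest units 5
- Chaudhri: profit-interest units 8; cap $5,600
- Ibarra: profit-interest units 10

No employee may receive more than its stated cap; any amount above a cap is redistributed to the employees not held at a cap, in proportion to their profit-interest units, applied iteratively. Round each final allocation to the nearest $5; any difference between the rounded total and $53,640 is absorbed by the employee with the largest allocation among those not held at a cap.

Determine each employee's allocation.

Combined profit-interest units = 39.
Unconstrained shares: Ferraro 22,006.15; Marchetti 6,876.92; Chaudhri 11,003.08; Ibarra 13,753.85.
Cap binds for Chaudhri ($5,600); balance $48,040 reallocated over remaining profit-interest units 31.
Shares after redistribution: Ferraro 24,794.84 → $24,795; Marchetti 7,748.39 → $7,750; Ibarra 15,496.77 → $15,495.

Ferraro: $24,795 · Marchetti: $7,750 · Chaudhri: $5,600 · Ibarra: $15,495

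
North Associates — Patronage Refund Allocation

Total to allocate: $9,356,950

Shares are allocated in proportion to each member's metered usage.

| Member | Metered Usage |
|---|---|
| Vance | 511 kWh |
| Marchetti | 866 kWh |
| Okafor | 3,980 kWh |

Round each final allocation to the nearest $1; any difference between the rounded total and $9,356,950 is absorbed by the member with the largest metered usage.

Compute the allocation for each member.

Vance: $892,552 · Marchetti: $1,512,622 · Okafor: $6,951,776

Total metered usage = 5,357.
Unrounded shares: Vance 511/5,357 × $9,356,950 = 892,552.07; Marchetti 866/5,357 × $9,356,950 = 1,512,622.49; Okafor 3,980/5,357 × $9,356,950 = 6,951,775.43.
At nearest $1: Vance $892,552; Marchetti $1,512,622; Okafor $6,951,775. Sum = $9,356,949.
Difference $9,356,950 − $9,356,949 = +$1 applied to largest metered usage (Okafor): Okafor becomes $6,951,776.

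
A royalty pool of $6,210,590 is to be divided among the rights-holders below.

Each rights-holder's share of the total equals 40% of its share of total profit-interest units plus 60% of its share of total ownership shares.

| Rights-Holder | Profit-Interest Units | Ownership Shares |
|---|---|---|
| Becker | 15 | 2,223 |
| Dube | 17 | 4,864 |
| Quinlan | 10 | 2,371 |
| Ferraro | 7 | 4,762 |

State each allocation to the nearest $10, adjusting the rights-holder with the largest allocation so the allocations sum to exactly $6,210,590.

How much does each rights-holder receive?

Totals — profit-interest units 49, ownership shares 14,220.
Composite weights (40% profit-interest units + 60% ownership shares): Becker 0.2162; Dube 0.3440; Quinlan 0.1817; Ferraro 0.2581.
Pro-rata amounts: Becker 1,343,018.03; Dube 2,136,490.02; Quinlan 1,128,307.99; Ferraro 1,602,773.96.
After rounding ($10): Becker $1,343,020; Dube $2,136,490; Quinlan $1,128,310; Ferraro $1,602,770. Sum = $6,210,590.
Sum already equals the total — no adjustment.

Becker: $1,343,020 · Dube: $2,136,490 · Quinlan: $1,128,310 · Ferraro: $1,602,770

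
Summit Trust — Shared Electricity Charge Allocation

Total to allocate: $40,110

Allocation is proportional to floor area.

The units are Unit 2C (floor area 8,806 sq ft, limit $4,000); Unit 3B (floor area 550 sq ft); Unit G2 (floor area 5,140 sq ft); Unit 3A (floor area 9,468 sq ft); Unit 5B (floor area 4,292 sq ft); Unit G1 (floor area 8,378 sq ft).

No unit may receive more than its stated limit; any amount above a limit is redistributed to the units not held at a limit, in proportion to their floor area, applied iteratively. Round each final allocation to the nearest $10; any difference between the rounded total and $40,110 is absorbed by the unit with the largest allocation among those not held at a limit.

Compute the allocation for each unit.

Unit 2C: $4,000 | Unit 3B: $710 | Unit G2: $6,670 | Unit 3A: $12,290 | Unit 5B: $5,570 | Unit G1: $10,870

Total floor area = 36,634.
Pro-rata shares before constraints: Unit 2C 9,641.55; Unit 3B 602.19; Unit G2 5,627.71; Unit 3A 10,366.37; Unit 5B 4,699.24; Unit G1 9,172.94.
Capped: Unit 2C ($4,000); residual $36,110 reallocated over remaining floor area 27,828.
Shares after redistribution: Unit 3B 713.69 → $710; Unit G2 6,669.74 → $6,670; Unit 3A 12,285.81 → $12,290; Unit 5B 5,569.36 → $5,570; Unit G1 10,871.41 → $10,870.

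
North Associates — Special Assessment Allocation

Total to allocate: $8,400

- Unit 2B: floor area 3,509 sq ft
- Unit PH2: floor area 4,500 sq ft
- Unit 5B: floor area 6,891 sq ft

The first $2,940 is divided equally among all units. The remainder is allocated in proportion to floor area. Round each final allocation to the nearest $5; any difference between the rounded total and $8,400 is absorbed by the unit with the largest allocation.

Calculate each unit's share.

First tranche $2,940 split equally: $980 each.
Remainder $5,460 by floor area (total 14,900): Unit 2B 1,285.85 → $1,285; Unit PH2 1,648.99 → $1,650; Unit 5B 2,525.16 → $2,525.
Totals: Unit 2B $980 + $1,285 = $2,265; Unit PH2 $980 + $1,650 = $2,630; Unit 5B $980 + $2,525 = $3,505.

Unit 2B: $2,265 | Unit PH2: $2,630 | Unit 5B: $3,505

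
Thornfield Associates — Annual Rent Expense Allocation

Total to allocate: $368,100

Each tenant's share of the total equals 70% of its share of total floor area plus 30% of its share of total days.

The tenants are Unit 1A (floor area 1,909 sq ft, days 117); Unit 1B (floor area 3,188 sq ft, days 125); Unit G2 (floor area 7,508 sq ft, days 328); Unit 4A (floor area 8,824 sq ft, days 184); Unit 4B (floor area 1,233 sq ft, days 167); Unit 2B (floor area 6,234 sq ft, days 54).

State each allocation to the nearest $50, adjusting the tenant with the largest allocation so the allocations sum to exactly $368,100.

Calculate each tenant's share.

Totals — floor area 28,896, days 975.
Composite weights (70% floor area + 30% days): Unit 1A 0.0822; Unit 1B 0.1157; Unit G2 0.2828; Unit 4A 0.2704; Unit 4B 0.0813; Unit 2B 0.1676.
Pro-rata amounts: Unit 1A 30,274.44; Unit 1B 42,585.57; Unit G2 104,099.76; Unit 4A 99,525.06; Unit 4B 29,909.52; Unit 2B 61,705.64.
Rounded to nearest $50: Unit 1A $30,250; Unit 1B $42,600; Unit G2 $104,100; Unit 4A $99,550; Unit 4B $29,900; Unit 2B $61,700. Sum = $368,100.
Sum already equals the total — no adjustment.

Unit 1A: $30,250 · Unit 1B: $42,600 · Unit G2: $104,100 · Unit 4A: $99,550 · Unit 4B: $29,900 · Unit 2B: $61,700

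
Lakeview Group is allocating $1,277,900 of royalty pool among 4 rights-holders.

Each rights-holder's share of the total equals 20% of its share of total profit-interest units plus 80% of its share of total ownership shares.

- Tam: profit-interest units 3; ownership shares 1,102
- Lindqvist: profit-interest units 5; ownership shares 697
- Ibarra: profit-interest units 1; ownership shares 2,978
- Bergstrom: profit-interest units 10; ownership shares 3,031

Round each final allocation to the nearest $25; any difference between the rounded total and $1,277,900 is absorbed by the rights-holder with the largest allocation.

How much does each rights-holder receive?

Totals — profit-interest units 19, ownership shares 7,808.
Combined weights (20% profit-interest units + 80% ownership shares): Tam 0.1445; Lindqvist 0.1240; Ibarra 0.3156; Bergstrom 0.4158.
Proportional shares: Tam 184,642.22; Lindqvist 158,517.76; Ibarra 403,368.20; Bergstrom 531,371.82.
After rounding ($25): Tam $184,650; Lindqvist $158,525; Ibarra $403,375; Bergstrom $531,375. Sum = $1,277,925.
Difference $1,277,900 − $1,277,925 = −$25 applied to largest allocation (Bergstrom): Bergstrom becomes $531,350.

Tam: $184,650 · Lindqvist: $158,525 · Ibarra: $403,375 · Bergstrom: $531,350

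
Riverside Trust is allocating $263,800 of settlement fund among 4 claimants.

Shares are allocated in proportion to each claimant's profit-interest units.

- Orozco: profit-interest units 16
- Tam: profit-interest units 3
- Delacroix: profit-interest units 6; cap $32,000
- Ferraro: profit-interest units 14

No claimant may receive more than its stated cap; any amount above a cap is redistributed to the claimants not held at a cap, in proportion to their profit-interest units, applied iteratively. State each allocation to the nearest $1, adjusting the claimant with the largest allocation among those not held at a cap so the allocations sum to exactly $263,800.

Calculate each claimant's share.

Total profit-interest units = 39.
Unconstrained shares: Orozco 108,225.64; Tam 20,292.31; Delacroix 40,584.62; Ferraro 94,697.44.
Capped: Delacroix ($32,000); remaining pool $231,800 reallocated over remaining profit-interest units 33.
Shares after redistribution: Orozco 112,387.88 → $112,388; Tam 21,072.73 → $21,073; Ferraro 98,339.39 → $98,339.

Orozco: $112,388 · Tam: $21,073 · Delacroix: $32,000 · Ferraro: $98,339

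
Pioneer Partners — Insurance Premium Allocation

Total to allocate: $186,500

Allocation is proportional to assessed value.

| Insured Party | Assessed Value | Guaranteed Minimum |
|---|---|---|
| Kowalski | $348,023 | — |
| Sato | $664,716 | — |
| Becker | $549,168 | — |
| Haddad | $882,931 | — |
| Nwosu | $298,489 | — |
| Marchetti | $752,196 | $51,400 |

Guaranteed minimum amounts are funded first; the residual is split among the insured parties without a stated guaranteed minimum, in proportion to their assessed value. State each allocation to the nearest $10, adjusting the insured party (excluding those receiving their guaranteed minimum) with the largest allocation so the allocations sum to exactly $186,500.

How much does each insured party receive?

Fund the minimums — Marchetti $51,400. Balance $135,100.
Balance split over remaining assessed value 2,743,327: Kowalski 17,139.01 → $17,140; Sato 32,735.12 → $32,740; Becker 27,044.75 → $27,040; Haddad 43,481.50 → $43,480; Nwosu 14,699.62 → $14,700.

Kowalski: $17,140; Sato: $32,740; Becker: $27,040; Haddad: $43,480; Nwosu: $14,700; Marchetti: $51,400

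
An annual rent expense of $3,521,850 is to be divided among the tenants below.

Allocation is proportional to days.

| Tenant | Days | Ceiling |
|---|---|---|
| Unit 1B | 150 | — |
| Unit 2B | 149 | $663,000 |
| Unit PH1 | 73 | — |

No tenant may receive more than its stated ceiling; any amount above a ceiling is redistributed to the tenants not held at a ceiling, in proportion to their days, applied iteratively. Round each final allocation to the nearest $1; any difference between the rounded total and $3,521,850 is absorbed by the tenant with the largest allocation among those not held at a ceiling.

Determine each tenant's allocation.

Total days = 372.
Unconstrained shares: Unit 1B 1,420,100.81; Unit 2B 1,410,633.47; Unit PH1 691,115.73.
Cap binds for Unit 2B ($663,000); residual $2,858,850 reallocated over remaining days 223.
Remaining shares: Unit 1B 1,922,993.27 → $1,922,993; Unit PH1 935,856.73 → $935,857.

Unit 1B: $1,922,993 | Unit 2B: $663,000 | Unit PH1: $935,857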